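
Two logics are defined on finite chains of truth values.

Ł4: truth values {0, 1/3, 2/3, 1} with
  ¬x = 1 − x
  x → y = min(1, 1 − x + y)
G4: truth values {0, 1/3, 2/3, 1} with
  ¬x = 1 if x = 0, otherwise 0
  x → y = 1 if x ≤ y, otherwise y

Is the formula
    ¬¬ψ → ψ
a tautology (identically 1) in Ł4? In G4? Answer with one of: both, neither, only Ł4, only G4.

In Ł4: every assignment gives 1 — tautology.
In G4: at ψ = 1/3 the value is 1/3 — not a tautology.

only Ł4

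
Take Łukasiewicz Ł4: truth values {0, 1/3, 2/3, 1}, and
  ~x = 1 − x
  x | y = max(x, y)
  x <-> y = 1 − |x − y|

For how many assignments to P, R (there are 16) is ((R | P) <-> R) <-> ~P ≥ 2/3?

P = 0, R = 0 ↦ 1  ≥
P = 0, R = 1/3 ↦ 1  ≥
P = 0, R = 2/3 ↦ 1  ≥
P = 0, R = 1 ↦ 1  ≥
P = 1/3, R = 0 ↦ 1  ≥
P = 1/3, R = 1/3 ↦ 2/3  ≥
P = 1/3, R = 2/3 ↦ 2/3  ≥
P = 1/3, R = 1 ↦ 2/3  ≥
P = 2/3, R = 0 ↦ 1  ≥
P = 2/3, R = 1/3 ↦ 2/3  ≥
P = 2/3, R = 2/3 ↦ 1/3  <
P = 2/3, R = 1 ↦ 1/3  <
P = 1, R = 0 ↦ 1  ≥
P = 1, R = 1/3 ↦ 2/3  ≥
P = 1, R = 2/3 ↦ 1/3  <
P = 1, R = 1 ↦ 0  <
So 12 of the 16 assignments meet the threshold.

12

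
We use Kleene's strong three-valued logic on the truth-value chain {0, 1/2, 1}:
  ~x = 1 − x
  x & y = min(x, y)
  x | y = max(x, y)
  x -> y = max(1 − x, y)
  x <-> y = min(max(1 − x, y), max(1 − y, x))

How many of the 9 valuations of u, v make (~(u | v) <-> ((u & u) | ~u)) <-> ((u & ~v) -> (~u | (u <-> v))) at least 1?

2

u = 0, v = 0 ↦ 1  ≥
u = 0, v = 1/2 ↦ 1/2  <
u = 0, v = 1 ↦ 0  <
u = 1/2, v = 0 ↦ 1/2  <
u = 1/2, v = 1/2 ↦ 1/2  <
u = 1/2, v = 1 ↦ 1/2  <
u = 1, v = 0 ↦ 1  ≥
u = 1, v = 1/2 ↦ 1/2  <
u = 1, v = 1 ↦ 0  <
So 2 of the 9 assignments meet the threshold.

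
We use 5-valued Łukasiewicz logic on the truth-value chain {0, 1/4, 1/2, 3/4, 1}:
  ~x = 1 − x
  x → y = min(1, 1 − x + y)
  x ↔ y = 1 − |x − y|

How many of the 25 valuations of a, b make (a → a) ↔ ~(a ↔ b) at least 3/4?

value 1: 2 assignments (counts)
value 3/4: 4 assignments (counts)
value 1/2: 6 assignments
value 1/4: 8 assignments
value 0: 5 assignments
So 6 of the 25 assignments meet the threshold.

6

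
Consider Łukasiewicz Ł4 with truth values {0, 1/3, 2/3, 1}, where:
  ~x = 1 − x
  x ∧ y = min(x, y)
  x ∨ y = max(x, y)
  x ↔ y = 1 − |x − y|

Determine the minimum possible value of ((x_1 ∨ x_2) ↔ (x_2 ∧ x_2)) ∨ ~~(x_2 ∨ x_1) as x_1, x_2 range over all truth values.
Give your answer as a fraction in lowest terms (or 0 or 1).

Take x_1 = 1/3, x_2 = 0:
x_1 ∨ x_2 = 1/3 ∨ 0 = 1/3
x_2 ∧ x_2 = 0 ∧ 0 = 0
(x_1 ∨ x_2) ↔ (x_2 ∧ x_2) = 1/3 ↔ 0 = 2/3
x_2 ∨ x_1 = 0 ∨ 1/3 = 1/3
~(x_2 ∨ x_1) = ~1/3 = 2/3
~~(x_2 ∨ x_1) = ~2/3 = 1/3
((x_1 ∨ x_2) ↔ (x_2 ∧ x_2)) ∨ ~~(x_2 ∨ x_1) = 2/3 ∨ 1/3 = 2/3
No assignment yields a value below 2/3, so this is the minimum.

2/3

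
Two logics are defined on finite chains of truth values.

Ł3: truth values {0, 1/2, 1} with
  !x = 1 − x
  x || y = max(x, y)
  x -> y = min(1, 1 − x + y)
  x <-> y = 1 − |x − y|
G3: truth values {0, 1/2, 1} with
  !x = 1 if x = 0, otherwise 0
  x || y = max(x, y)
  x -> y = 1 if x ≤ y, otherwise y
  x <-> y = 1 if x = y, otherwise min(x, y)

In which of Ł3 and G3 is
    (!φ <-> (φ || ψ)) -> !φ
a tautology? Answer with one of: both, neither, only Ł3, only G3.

only G3

In Ł3: at φ = 1/2, ψ = 0 the value is 1/2 — not a tautology.
In G3: every assignment gives 1 — tautology.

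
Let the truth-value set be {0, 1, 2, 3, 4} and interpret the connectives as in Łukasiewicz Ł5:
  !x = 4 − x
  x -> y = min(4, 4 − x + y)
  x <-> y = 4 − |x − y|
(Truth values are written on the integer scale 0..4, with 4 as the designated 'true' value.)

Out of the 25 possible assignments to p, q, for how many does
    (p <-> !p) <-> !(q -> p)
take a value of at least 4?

7

value 4: 7 assignments (counts)
value 3: 4 assignments
value 2: 8 assignments
value 1: 2 assignments
value 0: 4 assignments
So 7 of the 25 assignments meet the threshold.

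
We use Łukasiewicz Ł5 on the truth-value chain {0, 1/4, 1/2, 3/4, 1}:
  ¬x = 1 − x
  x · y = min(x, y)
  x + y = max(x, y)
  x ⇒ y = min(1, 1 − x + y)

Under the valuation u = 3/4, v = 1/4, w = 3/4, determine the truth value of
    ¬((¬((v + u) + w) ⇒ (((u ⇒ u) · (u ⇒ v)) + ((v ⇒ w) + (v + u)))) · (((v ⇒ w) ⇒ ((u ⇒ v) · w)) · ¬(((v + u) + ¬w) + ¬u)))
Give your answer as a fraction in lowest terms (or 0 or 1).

v + u = 1/4 + 3/4 = 3/4
(v + u) + w = 3/4 + 3/4 = 3/4
¬((v + u) + w) = ¬3/4 = 1/4
u ⇒ u = 3/4 ⇒ 3/4 = 1
u ⇒ v = 3/4 ⇒ 1/4 = 1/2
(u ⇒ u) · (u ⇒ v) = 1 · 1/2 = 1/2
v ⇒ w = 1/4 ⇒ 3/4 = 1
v + u = 1/4 + 3/4 = 3/4
(v ⇒ w) + (v + u) = 1 + 3/4 = 1
((u ⇒ u) · (u ⇒ v)) + ((v ⇒ w) + (v + u)) = 1/2 + 1 = 1
¬((v + u) + w) ⇒ (((u ⇒ u) · (u ⇒ v)) + ((v ⇒ w) + (v + u))) = 1/4 ⇒ 1 = 1
v ⇒ w = 1/4 ⇒ 3/4 = 1
u ⇒ v = 3/4 ⇒ 1/4 = 1/2
(u ⇒ v) · w = 1/2 · 3/4 = 1/2
(v ⇒ w) ⇒ ((u ⇒ v) · w) = 1 ⇒ 1/2 = 1/2
v + u = 1/4 + 3/4 = 3/4
¬w = ¬3/4 = 1/4
(v + u) + ¬w = 3/4 + 1/4 = 3/4
¬u = ¬3/4 = 1/4
((v + u) + ¬w) + ¬u = 3/4 + 1/4 = 3/4
¬(((v + u) + ¬w) + ¬u) = ¬3/4 = 1/4
((v ⇒ w) ⇒ ((u ⇒ v) · w)) · ¬(((v + u) + ¬w) + ¬u) = 1/2 · 1/4 = 1/4
(¬((v + u) + w) ⇒ (((u ⇒ u) · (u ⇒ v)) + ((v ⇒ w) + (v + u)))) · (((v ⇒ w) ⇒ ((u ⇒ v) · w)) · ¬(((v + u) + ¬w) + ¬u)) = 1 · 1/4 = 1/4
¬((¬((v + u) + w) ⇒ (((u ⇒ u) · (u ⇒ v)) + ((v ⇒ w) + (v + u)))) · (((v ⇒ w) ⇒ ((u ⇒ v) · w)) · ¬(((v + u) + ¬w) + ¬u))) = ¬1/4 = 3/4

3/4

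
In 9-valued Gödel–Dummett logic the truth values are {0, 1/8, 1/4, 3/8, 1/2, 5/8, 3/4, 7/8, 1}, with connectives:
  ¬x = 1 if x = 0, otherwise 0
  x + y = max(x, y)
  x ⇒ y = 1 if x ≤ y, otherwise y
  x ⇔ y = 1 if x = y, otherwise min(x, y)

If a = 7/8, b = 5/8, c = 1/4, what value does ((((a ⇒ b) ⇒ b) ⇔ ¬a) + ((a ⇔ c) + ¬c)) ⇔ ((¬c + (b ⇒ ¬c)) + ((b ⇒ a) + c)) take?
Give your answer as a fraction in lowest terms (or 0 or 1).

a ⇒ b = 7/8 ⇒ 5/8 = 5/8
(a ⇒ b) ⇒ b = 5/8 ⇒ 5/8 = 1
¬a = ¬7/8 = 0
((a ⇒ b) ⇒ b) ⇔ ¬a = 1 ⇔ 0 = 0
a ⇔ c = 7/8 ⇔ 1/4 = 1/4
¬c = ¬1/4 = 0
(a ⇔ c) + ¬c = 1/4 + 0 = 1/4
(((a ⇒ b) ⇒ b) ⇔ ¬a) + ((a ⇔ c) + ¬c) = 0 + 1/4 = 1/4
¬c = ¬1/4 = 0
¬c = ¬1/4 = 0
b ⇒ ¬c = 5/8 ⇒ 0 = 0
¬c + (b ⇒ ¬c) = 0 + 0 = 0
b ⇒ a = 5/8 ⇒ 7/8 = 1
(b ⇒ a) + c = 1 + 1/4 = 1
(¬c + (b ⇒ ¬c)) + ((b ⇒ a) + c) = 0 + 1 = 1
((((a ⇒ b) ⇒ b) ⇔ ¬a) + ((a ⇔ c) + ¬c)) ⇔ ((¬c + (b ⇒ ¬c)) + ((b ⇒ a) + c)) = 1/4 ⇔ 1 = 1/4

1/4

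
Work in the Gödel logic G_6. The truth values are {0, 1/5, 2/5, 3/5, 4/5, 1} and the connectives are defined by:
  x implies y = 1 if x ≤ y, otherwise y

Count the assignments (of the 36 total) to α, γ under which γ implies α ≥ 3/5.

value 1: 21 assignments (counts)
value 4/5: 1 assignment (counts)
value 3/5: 2 assignments (counts)
value 2/5: 3 assignments
value 1/5: 4 assignments
value 0: 5 assignments
So 24 of the 36 assignments meet the threshold.

24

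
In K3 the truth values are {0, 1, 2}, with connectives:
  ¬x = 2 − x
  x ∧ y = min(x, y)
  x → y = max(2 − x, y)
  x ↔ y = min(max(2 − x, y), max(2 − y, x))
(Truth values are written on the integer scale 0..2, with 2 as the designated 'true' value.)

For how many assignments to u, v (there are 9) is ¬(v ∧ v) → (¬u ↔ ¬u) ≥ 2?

u = 0, v = 0 ↦ 2  ≥
u = 0, v = 1 ↦ 2  ≥
u = 0, v = 2 ↦ 2  ≥
u = 1, v = 0 ↦ 1  <
u = 1, v = 1 ↦ 1  <
u = 1, v = 2 ↦ 2  ≥
u = 2, v = 0 ↦ 2  ≥
u = 2, v = 1 ↦ 2  ≥
u = 2, v = 2 ↦ 2  ≥
So 7 of the 9 assignments meet the threshold.

7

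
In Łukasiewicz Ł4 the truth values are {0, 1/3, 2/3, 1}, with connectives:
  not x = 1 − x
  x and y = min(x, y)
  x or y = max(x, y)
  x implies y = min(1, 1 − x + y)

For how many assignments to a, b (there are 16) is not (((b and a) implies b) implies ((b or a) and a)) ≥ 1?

4

a = 0, b = 0 ↦ 1  ≥
a = 0, b = 1/3 ↦ 1  ≥
a = 0, b = 2/3 ↦ 1  ≥
a = 0, b = 1 ↦ 1  ≥
a = 1/3, b = 0 ↦ 2/3  <
a = 1/3, b = 1/3 ↦ 2/3  <
a = 1/3, b = 2/3 ↦ 2/3  <
a = 1/3, b = 1 ↦ 2/3  <
a = 2/3, b = 0 ↦ 1/3  <
a = 2/3, b = 1/3 ↦ 1/3  <
a = 2/3, b = 2/3 ↦ 1/3  <
a = 2/3, b = 1 ↦ 1/3  <
a = 1, b = 0 ↦ 0  <
a = 1, b = 1/3 ↦ 0  <
a = 1, b = 2/3 ↦ 0  <
a = 1, b = 1 ↦ 0  <
So 4 of the 16 assignments meet the threshold.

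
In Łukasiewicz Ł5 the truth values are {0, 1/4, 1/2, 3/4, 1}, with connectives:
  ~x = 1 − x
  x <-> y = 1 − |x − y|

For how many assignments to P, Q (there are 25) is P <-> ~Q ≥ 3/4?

value 1: 5 assignments (counts)
value 3/4: 8 assignments (counts)
value 1/2: 6 assignments
value 1/4: 4 assignments
value 0: 2 assignments
So 13 of the 25 assignments meet the threshold.

13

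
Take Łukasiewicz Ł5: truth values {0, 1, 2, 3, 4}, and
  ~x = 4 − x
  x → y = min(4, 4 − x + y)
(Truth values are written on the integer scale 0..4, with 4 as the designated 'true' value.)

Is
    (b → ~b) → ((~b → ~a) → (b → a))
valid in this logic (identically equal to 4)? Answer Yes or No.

Counterexample: take a = 0, b = 1.
~b = ~1 = 3
b → ~b = 1 → 3 = 4
~b = ~1 = 3
~a = ~0 = 4
~b → ~a = 3 → 4 = 4
b → a = 1 → 0 = 3
(~b → ~a) → (b → a) = 4 → 3 = 3
(b → ~b) → ((~b → ~a) → (b → a)) = 4 → 3 = 3
This gives 3 ≠ 4.

No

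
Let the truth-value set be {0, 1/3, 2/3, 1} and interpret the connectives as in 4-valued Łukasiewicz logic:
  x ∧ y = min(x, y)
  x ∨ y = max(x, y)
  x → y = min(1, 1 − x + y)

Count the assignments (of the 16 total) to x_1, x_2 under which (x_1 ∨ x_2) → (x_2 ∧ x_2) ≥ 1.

10

x_1 = 0, x_2 = 0 ↦ 1  ≥
x_1 = 0, x_2 = 1/3 ↦ 1  ≥
x_1 = 0, x_2 = 2/3 ↦ 1  ≥
x_1 = 0, x_2 = 1 ↦ 1  ≥
x_1 = 1/3, x_2 = 0 ↦ 2/3  <
x_1 = 1/3, x_2 = 1/3 ↦ 1  ≥
x_1 = 1/3, x_2 = 2/3 ↦ 1  ≥
x_1 = 1/3, x_2 = 1 ↦ 1  ≥
x_1 = 2/3, x_2 = 0 ↦ 1/3  <
x_1 = 2/3, x_2 = 1/3 ↦ 2/3  <
x_1 = 2/3, x_2 = 2/3 ↦ 1  ≥
x_1 = 2/3, x_2 = 1 ↦ 1  ≥
x_1 = 1, x_2 = 0 ↦ 0  <
x_1 = 1, x_2 = 1/3 ↦ 1/3  <
x_1 = 1, x_2 = 2/3 ↦ 2/3  <
x_1 = 1, x_2 = 1 ↦ 1  ≥
So 10 of the 16 assignments meet the threshold.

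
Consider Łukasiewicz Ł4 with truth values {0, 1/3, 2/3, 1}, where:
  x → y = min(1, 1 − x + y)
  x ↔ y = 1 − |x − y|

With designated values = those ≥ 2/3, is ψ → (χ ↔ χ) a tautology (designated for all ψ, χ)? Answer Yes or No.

ψ = 0, χ = 0 ↦ 1
ψ = 0, χ = 1/3 ↦ 1
ψ = 0, χ = 2/3 ↦ 1
ψ = 0, χ = 1 ↦ 1
ψ = 1/3, χ = 0 ↦ 1
ψ = 1/3, χ = 1/3 ↦ 1
ψ = 1/3, χ = 2/3 ↦ 1
ψ = 1/3, χ = 1 ↦ 1
ψ = 2/3, χ = 0 ↦ 1
ψ = 2/3, χ = 1/3 ↦ 1
ψ = 2/3, χ = 2/3 ↦ 1
ψ = 2/3, χ = 1 ↦ 1
ψ = 1, χ = 0 ↦ 1
ψ = 1, χ = 1/3 ↦ 1
ψ = 1, χ = 2/3 ↦ 1
ψ = 1, χ = 1 ↦ 1
Every assignment gives a value ≥ 2/3.

Yes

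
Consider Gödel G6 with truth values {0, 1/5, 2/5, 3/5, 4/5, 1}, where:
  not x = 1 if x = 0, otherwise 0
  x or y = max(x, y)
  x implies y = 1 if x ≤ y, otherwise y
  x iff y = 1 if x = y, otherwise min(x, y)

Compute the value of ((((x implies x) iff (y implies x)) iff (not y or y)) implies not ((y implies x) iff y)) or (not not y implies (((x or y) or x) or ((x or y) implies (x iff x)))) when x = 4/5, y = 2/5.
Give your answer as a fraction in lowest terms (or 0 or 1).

1

x implies x = 4/5 implies 4/5 = 1
y implies x = 2/5 implies 4/5 = 1
(x implies x) iff (y implies x) = 1 iff 1 = 1
not y = not 2/5 = 0
not y or y = 0 or 2/5 = 2/5
((x implies x) iff (y implies x)) iff (not y or y) = 1 iff 2/5 = 2/5
y implies x = 2/5 implies 4/5 = 1
(y implies x) iff y = 1 iff 2/5 = 2/5
not ((y implies x) iff y) = not 2/5 = 0
(((x implies x) iff (y implies x)) iff (not y or y)) implies not ((y implies x) iff y) = 2/5 implies 0 = 0
not y = not 2/5 = 0
not not y = not 0 = 1
x or y = 4/5 or 2/5 = 4/5
(x or y) or x = 4/5 or 4/5 = 4/5
x or y = 4/5 or 2/5 = 4/5
x iff x = 4/5 iff 4/5 = 1
(x or y) implies (x iff x) = 4/5 implies 1 = 1
((x or y) or x) or ((x or y) implies (x iff x)) = 4/5 or 1 = 1
not not y implies (((x or y) or x) or ((x or y) implies (x iff x))) = 1 implies 1 = 1
((((x implies x) iff (y implies x)) iff (not y or y)) implies not ((y implies x) iff y)) or (not not y implies (((x or y) or x) or ((x or y) implies (x iff x)))) = 0 or 1 = 1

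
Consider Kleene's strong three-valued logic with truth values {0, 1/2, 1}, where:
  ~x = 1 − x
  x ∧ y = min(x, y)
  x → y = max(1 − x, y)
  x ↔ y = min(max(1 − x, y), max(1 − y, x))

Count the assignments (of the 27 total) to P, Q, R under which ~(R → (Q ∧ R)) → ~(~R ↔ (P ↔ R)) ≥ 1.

14

value 1: 14 assignments (counts)
value 1/2: 12 assignments
value 0: 1 assignment
So 14 of the 27 assignments meet the threshold.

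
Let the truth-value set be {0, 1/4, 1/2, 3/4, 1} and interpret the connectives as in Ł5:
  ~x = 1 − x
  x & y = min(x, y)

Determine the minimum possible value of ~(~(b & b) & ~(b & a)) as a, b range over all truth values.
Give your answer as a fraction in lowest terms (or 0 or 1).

Take a = 0, b = 0:
b & b = 0 & 0 = 0
~(b & b) = ~0 = 1
b & a = 0 & 0 = 0
~(b & a) = ~0 = 1
~(b & b) & ~(b & a) = 1 & 1 = 1
~(~(b & b) & ~(b & a)) = ~1 = 0
No assignment yields a value below 0, so this is the minimum.

0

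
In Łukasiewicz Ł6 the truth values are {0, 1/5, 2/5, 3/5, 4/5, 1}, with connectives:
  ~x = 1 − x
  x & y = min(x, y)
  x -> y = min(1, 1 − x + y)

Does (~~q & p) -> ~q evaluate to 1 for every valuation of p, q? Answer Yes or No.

Counterexample: take p = 1/5, q = 1.
~q = ~1 = 0
~~q = ~0 = 1
~~q & p = 1 & 1/5 = 1/5
~q = ~1 = 0
(~~q & p) -> ~q = 1/5 -> 0 = 4/5
This gives 4/5 ≠ 1.

No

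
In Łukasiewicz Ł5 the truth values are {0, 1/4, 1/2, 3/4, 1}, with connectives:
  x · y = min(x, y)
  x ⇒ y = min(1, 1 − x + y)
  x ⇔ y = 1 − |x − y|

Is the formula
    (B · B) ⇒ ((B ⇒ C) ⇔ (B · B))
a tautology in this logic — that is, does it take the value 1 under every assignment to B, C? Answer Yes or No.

Counterexample: take B = 3/4, C = 0.
B · B = 3/4 · 3/4 = 3/4
B ⇒ C = 3/4 ⇒ 0 = 1/4
B · B = 3/4 · 3/4 = 3/4
(B ⇒ C) ⇔ (B · B) = 1/4 ⇔ 3/4 = 1/2
(B · B) ⇒ ((B ⇒ C) ⇔ (B · B)) = 3/4 ⇒ 1/2 = 3/4
This gives 3/4 ≠ 1.

No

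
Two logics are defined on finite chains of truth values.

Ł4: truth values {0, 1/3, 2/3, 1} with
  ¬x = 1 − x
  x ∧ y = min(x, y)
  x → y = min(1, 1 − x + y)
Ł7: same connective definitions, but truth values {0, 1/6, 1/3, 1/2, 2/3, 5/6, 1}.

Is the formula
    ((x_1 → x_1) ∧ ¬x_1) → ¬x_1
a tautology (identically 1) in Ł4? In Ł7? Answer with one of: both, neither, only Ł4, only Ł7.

In Ł4: every assignment gives 1 — tautology.
In Ł7: every assignment gives 1 — tautology.

both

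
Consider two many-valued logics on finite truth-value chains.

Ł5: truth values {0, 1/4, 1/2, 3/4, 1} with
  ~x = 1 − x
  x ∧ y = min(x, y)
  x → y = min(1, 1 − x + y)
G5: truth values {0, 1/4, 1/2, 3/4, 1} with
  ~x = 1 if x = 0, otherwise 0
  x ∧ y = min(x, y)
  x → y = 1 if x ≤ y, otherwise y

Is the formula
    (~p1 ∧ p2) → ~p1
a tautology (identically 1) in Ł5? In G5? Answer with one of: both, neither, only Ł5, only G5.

both

In Ł5: every assignment gives 1 — tautology.
In G5: every assignment gives 1 — tautology.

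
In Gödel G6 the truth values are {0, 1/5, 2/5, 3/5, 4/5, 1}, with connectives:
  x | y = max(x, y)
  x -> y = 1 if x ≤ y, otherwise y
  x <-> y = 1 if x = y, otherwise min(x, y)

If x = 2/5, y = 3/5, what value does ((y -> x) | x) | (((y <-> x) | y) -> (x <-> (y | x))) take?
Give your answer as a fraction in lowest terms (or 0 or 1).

2/5

y -> x = 3/5 -> 2/5 = 2/5
(y -> x) | x = 2/5 | 2/5 = 2/5
y <-> x = 3/5 <-> 2/5 = 2/5
(y <-> x) | y = 2/5 | 3/5 = 3/5
y | x = 3/5 | 2/5 = 3/5
x <-> (y | x) = 2/5 <-> 3/5 = 2/5
((y <-> x) | y) -> (x <-> (y | x)) = 3/5 -> 2/5 = 2/5
((y -> x) | x) | (((y <-> x) | y) -> (x <-> (y | x))) = 2/5 | 2/5 = 2/5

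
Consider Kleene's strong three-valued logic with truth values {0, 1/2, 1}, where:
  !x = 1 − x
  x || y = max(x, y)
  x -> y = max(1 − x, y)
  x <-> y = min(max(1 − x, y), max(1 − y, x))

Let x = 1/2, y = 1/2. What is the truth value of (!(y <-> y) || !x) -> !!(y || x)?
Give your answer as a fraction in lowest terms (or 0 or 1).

1/2

y <-> y = 1/2 <-> 1/2 = 1/2
!(y <-> y) = !1/2 = 1/2
!x = !1/2 = 1/2
!(y <-> y) || !x = 1/2 || 1/2 = 1/2
y || x = 1/2 || 1/2 = 1/2
!(y || x) = !1/2 = 1/2
!!(y || x) = !1/2 = 1/2
(!(y <-> y) || !x) -> !!(y || x) = 1/2 -> 1/2 = 1/2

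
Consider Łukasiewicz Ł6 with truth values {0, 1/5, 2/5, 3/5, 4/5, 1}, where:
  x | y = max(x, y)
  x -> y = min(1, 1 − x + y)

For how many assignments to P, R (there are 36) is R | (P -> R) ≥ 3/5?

30

value 1: 21 assignments (counts)
value 4/5: 5 assignments (counts)
value 3/5: 4 assignments (counts)
value 2/5: 3 assignments
value 1/5: 2 assignments
value 0: 1 assignment
So 30 of the 36 assignments meet the threshold.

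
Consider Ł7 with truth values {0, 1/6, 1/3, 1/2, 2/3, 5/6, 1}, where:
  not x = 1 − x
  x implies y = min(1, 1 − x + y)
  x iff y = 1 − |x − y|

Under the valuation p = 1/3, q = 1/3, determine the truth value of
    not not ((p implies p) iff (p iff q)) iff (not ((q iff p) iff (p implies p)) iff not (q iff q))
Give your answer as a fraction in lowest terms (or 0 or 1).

1

p implies p = 1/3 implies 1/3 = 1
p iff q = 1/3 iff 1/3 = 1
(p implies p) iff (p iff q) = 1 iff 1 = 1
not ((p implies p) iff (p iff q)) = not 1 = 0
not not ((p implies p) iff (p iff q)) = not 0 = 1
q iff p = 1/3 iff 1/3 = 1
p implies p = 1/3 implies 1/3 = 1
(q iff p) iff (p implies p) = 1 iff 1 = 1
not ((q iff p) iff (p implies p)) = not 1 = 0
q iff q = 1/3 iff 1/3 = 1
not (q iff q) = not 1 = 0
not ((q iff p) iff (p implies p)) iff not (q iff q) = 0 iff 0 = 1
not not ((p implies p) iff (p iff q)) iff (not ((q iff p) iff (p implies p)) iff not (q iff q)) = 1 iff 1 = 1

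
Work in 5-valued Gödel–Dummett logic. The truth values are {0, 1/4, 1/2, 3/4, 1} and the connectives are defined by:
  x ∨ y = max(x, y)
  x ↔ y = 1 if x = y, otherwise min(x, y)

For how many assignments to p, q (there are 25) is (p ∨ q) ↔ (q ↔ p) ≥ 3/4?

value 1: 1 assignment (counts)
value 3/4: 3 assignments (counts)
value 1/2: 5 assignments
value 1/4: 7 assignments
value 0: 9 assignments
So 4 of the 25 assignments meet the threshold.

4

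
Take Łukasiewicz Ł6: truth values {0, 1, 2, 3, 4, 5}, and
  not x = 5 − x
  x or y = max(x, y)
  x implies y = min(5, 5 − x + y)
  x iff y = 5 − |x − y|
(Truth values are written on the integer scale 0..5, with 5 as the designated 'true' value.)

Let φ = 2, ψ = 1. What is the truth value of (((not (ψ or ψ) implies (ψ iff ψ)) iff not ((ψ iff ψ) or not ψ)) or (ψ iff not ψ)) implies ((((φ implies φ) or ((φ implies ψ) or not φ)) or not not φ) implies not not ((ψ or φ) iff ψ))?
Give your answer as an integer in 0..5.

ψ or ψ = 1 or 1 = 1
not (ψ or ψ) = not 1 = 4
ψ iff ψ = 1 iff 1 = 5
not (ψ or ψ) implies (ψ iff ψ) = 4 implies 5 = 5
ψ iff ψ = 1 iff 1 = 5
not ψ = not 1 = 4
(ψ iff ψ) or not ψ = 5 or 4 = 5
not ((ψ iff ψ) or not ψ) = not 5 = 0
(not (ψ or ψ) implies (ψ iff ψ)) iff not ((ψ iff ψ) or not ψ) = 5 iff 0 = 0
not ψ = not 1 = 4
ψ iff not ψ = 1 iff 4 = 2
((not (ψ or ψ) implies (ψ iff ψ)) iff not ((ψ iff ψ) or not ψ)) or (ψ iff not ψ) = 0 or 2 = 2
φ implies φ = 2 implies 2 = 5
φ implies ψ = 2 implies 1 = 4
not φ = not 2 = 3
(φ implies ψ) or not φ = 4 or 3 = 4
(φ implies φ) or ((φ implies ψ) or not φ) = 5 or 4 = 5
not φ = not 2 = 3
not not φ = not 3 = 2
((φ implies φ) or ((φ implies ψ) or not φ)) or not not φ = 5 or 2 = 5
ψ or φ = 1 or 2 = 2
(ψ or φ) iff ψ = 2 iff 1 = 4
not ((ψ or φ) iff ψ) = not 4 = 1
not not ((ψ or φ) iff ψ) = not 1 = 4
(((φ implies φ) or ((φ implies ψ) or not φ)) or not not φ) implies not not ((ψ or φ) iff ψ) = 5 implies 4 = 4
(((not (ψ or ψ) implies (ψ iff ψ)) iff not ((ψ iff ψ) or not ψ)) or (ψ iff not ψ)) implies ((((φ implies φ) or ((φ implies ψ) or not φ)) or not not φ) implies not not ((ψ or φ) iff ψ)) = 2 implies 4 = 5

5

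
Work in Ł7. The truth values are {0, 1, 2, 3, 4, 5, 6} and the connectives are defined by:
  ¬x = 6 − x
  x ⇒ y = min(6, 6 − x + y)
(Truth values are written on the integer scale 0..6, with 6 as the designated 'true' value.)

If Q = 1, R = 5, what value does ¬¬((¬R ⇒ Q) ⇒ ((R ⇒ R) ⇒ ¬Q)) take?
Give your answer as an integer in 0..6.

5

¬R = ¬5 = 1
¬R ⇒ Q = 1 ⇒ 1 = 6
R ⇒ R = 5 ⇒ 5 = 6
¬Q = ¬1 = 5
(R ⇒ R) ⇒ ¬Q = 6 ⇒ 5 = 5
(¬R ⇒ Q) ⇒ ((R ⇒ R) ⇒ ¬Q) = 6 ⇒ 5 = 5
¬((¬R ⇒ Q) ⇒ ((R ⇒ R) ⇒ ¬Q)) = ¬5 = 1
¬¬((¬R ⇒ Q) ⇒ ((R ⇒ R) ⇒ ¬Q)) = ¬1 = 5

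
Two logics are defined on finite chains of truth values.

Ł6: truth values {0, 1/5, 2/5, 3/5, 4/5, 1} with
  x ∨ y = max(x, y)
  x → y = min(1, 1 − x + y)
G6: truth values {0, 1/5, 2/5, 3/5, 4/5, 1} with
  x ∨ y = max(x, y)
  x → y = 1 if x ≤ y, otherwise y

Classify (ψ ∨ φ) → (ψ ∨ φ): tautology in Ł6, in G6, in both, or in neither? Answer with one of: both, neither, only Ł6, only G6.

both

In Ł6: every assignment gives 1 — tautology.
In G6: every assignment gives 1 — tautology.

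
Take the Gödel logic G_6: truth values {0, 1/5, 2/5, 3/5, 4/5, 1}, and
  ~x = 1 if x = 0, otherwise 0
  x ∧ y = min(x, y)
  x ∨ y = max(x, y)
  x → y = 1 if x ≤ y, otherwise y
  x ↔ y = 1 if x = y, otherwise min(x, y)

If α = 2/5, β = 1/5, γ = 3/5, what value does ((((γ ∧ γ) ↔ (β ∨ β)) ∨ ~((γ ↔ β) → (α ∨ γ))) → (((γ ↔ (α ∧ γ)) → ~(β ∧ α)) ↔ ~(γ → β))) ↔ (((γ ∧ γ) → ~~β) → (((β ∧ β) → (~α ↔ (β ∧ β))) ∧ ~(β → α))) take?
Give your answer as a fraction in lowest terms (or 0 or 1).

0

γ ∧ γ = 3/5 ∧ 3/5 = 3/5
β ∨ β = 1/5 ∨ 1/5 = 1/5
(γ ∧ γ) ↔ (β ∨ β) = 3/5 ↔ 1/5 = 1/5
γ ↔ β = 3/5 ↔ 1/5 = 1/5
α ∨ γ = 2/5 ∨ 3/5 = 3/5
(γ ↔ β) → (α ∨ γ) = 1/5 → 3/5 = 1
~((γ ↔ β) → (α ∨ γ)) = ~1 = 0
((γ ∧ γ) ↔ (β ∨ β)) ∨ ~((γ ↔ β) → (α ∨ γ)) = 1/5 ∨ 0 = 1/5
α ∧ γ = 2/5 ∧ 3/5 = 2/5
γ ↔ (α ∧ γ) = 3/5 ↔ 2/5 = 2/5
β ∧ α = 1/5 ∧ 2/5 = 1/5
~(β ∧ α) = ~1/5 = 0
(γ ↔ (α ∧ γ)) → ~(β ∧ α) = 2/5 → 0 = 0
γ → β = 3/5 → 1/5 = 1/5
~(γ → β) = ~1/5 = 0
((γ ↔ (α ∧ γ)) → ~(β ∧ α)) ↔ ~(γ → β) = 0 ↔ 0 = 1
(((γ ∧ γ) ↔ (β ∨ β)) ∨ ~((γ ↔ β) → (α ∨ γ))) → (((γ ↔ (α ∧ γ)) → ~(β ∧ α)) ↔ ~(γ → β)) = 1/5 → 1 = 1
γ ∧ γ = 3/5 ∧ 3/5 = 3/5
~β = ~1/5 = 0
~~β = ~0 = 1
(γ ∧ γ) → ~~β = 3/5 → 1 = 1
β ∧ β = 1/5 ∧ 1/5 = 1/5
~α = ~2/5 = 0
β ∧ β = 1/5 ∧ 1/5 = 1/5
~α ↔ (β ∧ β) = 0 ↔ 1/5 = 0
(β ∧ β) → (~α ↔ (β ∧ β)) = 1/5 → 0 = 0
β → α = 1/5 → 2/5 = 1
~(β → α) = ~1 = 0
((β ∧ β) → (~α ↔ (β ∧ β))) ∧ ~(β → α) = 0 ∧ 0 = 0
((γ ∧ γ) → ~~β) → (((β ∧ β) → (~α ↔ (β ∧ β))) ∧ ~(β → α)) = 1 → 0 = 0
((((γ ∧ γ) ↔ (β ∨ β)) ∨ ~((γ ↔ β) → (α ∨ γ))) → (((γ ↔ (α ∧ γ)) → ~(β ∧ α)) ↔ ~(γ → β))) ↔ (((γ ∧ γ) → ~~β) → (((β ∧ β) → (~α ↔ (β ∧ β))) ∧ ~(β → α))) = 1 ↔ 0 = 0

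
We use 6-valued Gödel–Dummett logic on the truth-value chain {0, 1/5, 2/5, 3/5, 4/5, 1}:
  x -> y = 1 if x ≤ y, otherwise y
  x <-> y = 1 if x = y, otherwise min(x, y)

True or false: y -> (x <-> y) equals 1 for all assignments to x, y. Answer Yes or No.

No

Counterexample: take x = 0, y = 1/5.
x <-> y = 0 <-> 1/5 = 0
y -> (x <-> y) = 1/5 -> 0 = 0
This gives 0 ≠ 1.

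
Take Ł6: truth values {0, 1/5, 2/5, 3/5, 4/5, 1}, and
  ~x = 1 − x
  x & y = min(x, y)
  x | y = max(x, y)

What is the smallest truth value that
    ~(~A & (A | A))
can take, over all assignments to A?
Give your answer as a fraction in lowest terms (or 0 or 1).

3/5

Take A = 2/5:
~A = ~2/5 = 3/5
A | A = 2/5 | 2/5 = 2/5
~A & (A | A) = 3/5 & 2/5 = 2/5
~(~A & (A | A)) = ~2/5 = 3/5
No assignment yields a value below 3/5, so this is the minimum.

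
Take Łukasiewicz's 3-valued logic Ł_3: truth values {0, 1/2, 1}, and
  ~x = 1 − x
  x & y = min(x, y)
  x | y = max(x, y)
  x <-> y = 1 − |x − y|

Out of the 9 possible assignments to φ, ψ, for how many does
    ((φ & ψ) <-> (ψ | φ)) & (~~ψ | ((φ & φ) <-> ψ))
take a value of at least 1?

φ = 0, ψ = 0 ↦ 1  ≥
φ = 0, ψ = 1/2 ↦ 1/2  <
φ = 0, ψ = 1 ↦ 0  <
φ = 1/2, ψ = 0 ↦ 1/2  <
φ = 1/2, ψ = 1/2 ↦ 1  ≥
φ = 1/2, ψ = 1 ↦ 1/2  <
φ = 1, ψ = 0 ↦ 0  <
φ = 1, ψ = 1/2 ↦ 1/2  <
φ = 1, ψ = 1 ↦ 1  ≥
So 3 of the 9 assignments meet the threshold.

3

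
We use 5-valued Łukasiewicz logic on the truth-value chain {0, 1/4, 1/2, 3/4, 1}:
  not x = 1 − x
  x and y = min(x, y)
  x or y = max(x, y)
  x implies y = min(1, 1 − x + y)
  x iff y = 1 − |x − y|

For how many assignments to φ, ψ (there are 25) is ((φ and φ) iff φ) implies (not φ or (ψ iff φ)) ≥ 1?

9

value 1: 9 assignments (counts)
value 3/4: 9 assignments
value 1/2: 4 assignments
value 1/4: 2 assignments
value 0: 1 assignment
So 9 of the 25 assignments meet the threshold.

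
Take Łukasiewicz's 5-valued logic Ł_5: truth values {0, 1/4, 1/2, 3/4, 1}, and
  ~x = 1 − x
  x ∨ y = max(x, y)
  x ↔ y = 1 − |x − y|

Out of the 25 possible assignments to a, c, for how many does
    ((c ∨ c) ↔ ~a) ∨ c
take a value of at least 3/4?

value 1: 9 assignments (counts)
value 3/4: 9 assignments (counts)
value 1/2: 4 assignments
value 1/4: 2 assignments
value 0: 1 assignment
So 18 of the 25 assignments meet the threshold.

18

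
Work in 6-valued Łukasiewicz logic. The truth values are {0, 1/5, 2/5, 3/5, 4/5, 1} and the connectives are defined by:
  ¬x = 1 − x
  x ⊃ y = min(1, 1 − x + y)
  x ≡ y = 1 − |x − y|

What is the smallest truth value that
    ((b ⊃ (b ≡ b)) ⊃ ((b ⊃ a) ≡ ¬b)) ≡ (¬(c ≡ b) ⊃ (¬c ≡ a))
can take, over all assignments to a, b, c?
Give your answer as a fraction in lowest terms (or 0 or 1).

0

Take a = 0, b = 1, c = 0:
b ≡ b = 1 ≡ 1 = 1
b ⊃ (b ≡ b) = 1 ⊃ 1 = 1
b ⊃ a = 1 ⊃ 0 = 0
¬b = ¬1 = 0
(b ⊃ a) ≡ ¬b = 0 ≡ 0 = 1
(b ⊃ (b ≡ b)) ⊃ ((b ⊃ a) ≡ ¬b) = 1 ⊃ 1 = 1
c ≡ b = 0 ≡ 1 = 0
¬(c ≡ b) = ¬0 = 1
¬c = ¬0 = 1
¬c ≡ a = 1 ≡ 0 = 0
¬(c ≡ b) ⊃ (¬c ≡ a) = 1 ⊃ 0 = 0
((b ⊃ (b ≡ b)) ⊃ ((b ⊃ a) ≡ ¬b)) ≡ (¬(c ≡ b) ⊃ (¬c ≡ a)) = 1 ≡ 0 = 0
No assignment yields a value below 0, so this is the minimum.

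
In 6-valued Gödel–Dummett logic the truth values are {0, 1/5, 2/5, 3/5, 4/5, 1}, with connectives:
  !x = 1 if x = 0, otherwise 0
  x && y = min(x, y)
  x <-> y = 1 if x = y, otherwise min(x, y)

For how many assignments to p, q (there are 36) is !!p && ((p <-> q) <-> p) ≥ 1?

11

value 1: 11 assignments (counts)
value 4/5: 2 assignments
value 3/5: 3 assignments
value 2/5: 4 assignments
value 1/5: 5 assignments
value 0: 11 assignments
So 11 of the 36 assignments meet the threshold.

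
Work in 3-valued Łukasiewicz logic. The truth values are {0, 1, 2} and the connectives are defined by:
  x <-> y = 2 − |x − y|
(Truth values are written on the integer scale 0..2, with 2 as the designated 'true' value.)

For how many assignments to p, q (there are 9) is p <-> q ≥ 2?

p = 0, q = 0 ↦ 2  ≥
p = 0, q = 1 ↦ 1  <
p = 0, q = 2 ↦ 0  <
p = 1, q = 0 ↦ 1  <
p = 1, q = 1 ↦ 2  ≥
p = 1, q = 2 ↦ 1  <
p = 2, q = 0 ↦ 0  <
p = 2, q = 1 ↦ 1  <
p = 2, q = 2 ↦ 2  ≥
So 3 of the 9 assignments meet the threshold.

3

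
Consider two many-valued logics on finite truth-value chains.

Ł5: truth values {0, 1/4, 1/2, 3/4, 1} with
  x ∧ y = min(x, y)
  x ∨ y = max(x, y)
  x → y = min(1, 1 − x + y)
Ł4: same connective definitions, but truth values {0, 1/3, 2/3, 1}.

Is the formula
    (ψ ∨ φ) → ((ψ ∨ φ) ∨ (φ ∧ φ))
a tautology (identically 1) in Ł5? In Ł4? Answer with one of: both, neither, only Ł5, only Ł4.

both

In Ł5: every assignment gives 1 — tautology.
In Ł4: every assignment gives 1 — tautology.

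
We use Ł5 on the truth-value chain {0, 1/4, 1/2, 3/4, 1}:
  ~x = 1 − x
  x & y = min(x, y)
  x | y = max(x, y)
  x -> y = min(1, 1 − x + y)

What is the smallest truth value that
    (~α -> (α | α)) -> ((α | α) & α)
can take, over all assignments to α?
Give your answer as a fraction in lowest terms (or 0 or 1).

Take α = 1/2:
~α = ~1/2 = 1/2
α | α = 1/2 | 1/2 = 1/2
~α -> (α | α) = 1/2 -> 1/2 = 1
α | α = 1/2 | 1/2 = 1/2
(α | α) & α = 1/2 & 1/2 = 1/2
(~α -> (α | α)) -> ((α | α) & α) = 1 -> 1/2 = 1/2
No assignment yields a value below 1/2, so this is the minimum.

1/2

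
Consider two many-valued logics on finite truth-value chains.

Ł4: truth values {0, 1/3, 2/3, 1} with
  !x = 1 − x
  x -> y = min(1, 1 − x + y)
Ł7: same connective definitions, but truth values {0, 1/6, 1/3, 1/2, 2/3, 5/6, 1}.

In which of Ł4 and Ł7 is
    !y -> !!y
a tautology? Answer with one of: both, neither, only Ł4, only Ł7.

neither

In Ł4: at y = 0 the value is 0 — not a tautology.
In Ł7: at y = 0 the value is 0 — not a tautology.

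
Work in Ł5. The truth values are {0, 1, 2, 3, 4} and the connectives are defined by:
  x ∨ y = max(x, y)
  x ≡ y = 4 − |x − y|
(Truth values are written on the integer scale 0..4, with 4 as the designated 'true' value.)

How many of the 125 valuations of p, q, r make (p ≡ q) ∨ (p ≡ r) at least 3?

95

value 4: 45 assignments (counts)
value 3: 50 assignments (counts)
value 2: 20 assignments
value 1: 8 assignments
value 0: 2 assignments
So 95 of the 125 assignments meet the threshold.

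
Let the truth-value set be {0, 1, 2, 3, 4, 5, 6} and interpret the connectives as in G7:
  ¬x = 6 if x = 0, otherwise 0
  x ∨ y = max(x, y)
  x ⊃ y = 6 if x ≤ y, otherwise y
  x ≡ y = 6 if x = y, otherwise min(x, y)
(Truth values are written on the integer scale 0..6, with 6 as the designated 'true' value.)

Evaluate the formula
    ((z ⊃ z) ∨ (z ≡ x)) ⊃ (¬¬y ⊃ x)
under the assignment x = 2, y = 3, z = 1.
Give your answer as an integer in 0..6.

z ⊃ z = 1 ⊃ 1 = 6
z ≡ x = 1 ≡ 2 = 1
(z ⊃ z) ∨ (z ≡ x) = 6 ∨ 1 = 6
¬y = ¬3 = 0
¬¬y = ¬0 = 6
¬¬y ⊃ x = 6 ⊃ 2 = 2
((z ⊃ z) ∨ (z ≡ x)) ⊃ (¬¬y ⊃ x) = 6 ⊃ 2 = 2

2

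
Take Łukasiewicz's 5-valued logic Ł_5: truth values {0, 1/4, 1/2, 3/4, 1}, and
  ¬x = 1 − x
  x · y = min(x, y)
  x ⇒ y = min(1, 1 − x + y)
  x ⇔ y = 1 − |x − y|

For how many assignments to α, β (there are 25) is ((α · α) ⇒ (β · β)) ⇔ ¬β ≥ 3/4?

value 1: 3 assignments (counts)
value 3/4: 5 assignments (counts)
value 1/2: 6 assignments
value 1/4: 5 assignments
value 0: 6 assignments
So 8 of the 25 assignments meet the threshold.

8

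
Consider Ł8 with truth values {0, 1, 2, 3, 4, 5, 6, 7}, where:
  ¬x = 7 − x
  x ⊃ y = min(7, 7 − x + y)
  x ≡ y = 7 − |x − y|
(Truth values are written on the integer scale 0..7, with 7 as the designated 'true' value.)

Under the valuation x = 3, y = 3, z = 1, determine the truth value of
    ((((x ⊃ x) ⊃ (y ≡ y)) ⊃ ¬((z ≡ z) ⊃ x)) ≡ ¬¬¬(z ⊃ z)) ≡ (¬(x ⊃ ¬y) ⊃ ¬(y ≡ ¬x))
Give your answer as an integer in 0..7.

3

x ⊃ x = 3 ⊃ 3 = 7
y ≡ y = 3 ≡ 3 = 7
(x ⊃ x) ⊃ (y ≡ y) = 7 ⊃ 7 = 7
z ≡ z = 1 ≡ 1 = 7
(z ≡ z) ⊃ x = 7 ⊃ 3 = 3
¬((z ≡ z) ⊃ x) = ¬3 = 4
((x ⊃ x) ⊃ (y ≡ y)) ⊃ ¬((z ≡ z) ⊃ x) = 7 ⊃ 4 = 4
z ⊃ z = 1 ⊃ 1 = 7
¬(z ⊃ z) = ¬7 = 0
¬¬(z ⊃ z) = ¬0 = 7
¬¬¬(z ⊃ z) = ¬7 = 0
(((x ⊃ x) ⊃ (y ≡ y)) ⊃ ¬((z ≡ z) ⊃ x)) ≡ ¬¬¬(z ⊃ z) = 4 ≡ 0 = 3
¬y = ¬3 = 4
x ⊃ ¬y = 3 ⊃ 4 = 7
¬(x ⊃ ¬y) = ¬7 = 0
¬x = ¬3 = 4
y ≡ ¬x = 3 ≡ 4 = 6
¬(y ≡ ¬x) = ¬6 = 1
¬(x ⊃ ¬y) ⊃ ¬(y ≡ ¬x) = 0 ⊃ 1 = 7
((((x ⊃ x) ⊃ (y ≡ y)) ⊃ ¬((z ≡ z) ⊃ x)) ≡ ¬¬¬(z ⊃ z)) ≡ (¬(x ⊃ ¬y) ⊃ ¬(y ≡ ¬x)) = 3 ≡ 7 = 3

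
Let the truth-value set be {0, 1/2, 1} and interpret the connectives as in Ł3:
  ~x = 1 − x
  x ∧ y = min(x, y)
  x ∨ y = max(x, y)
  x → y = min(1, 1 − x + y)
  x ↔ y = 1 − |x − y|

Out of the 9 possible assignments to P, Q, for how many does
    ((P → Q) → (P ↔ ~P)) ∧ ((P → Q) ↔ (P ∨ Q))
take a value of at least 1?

P = 0, Q = 0 ↦ 0  <
P = 0, Q = 1/2 ↦ 0  <
P = 0, Q = 1 ↦ 0  <
P = 1/2, Q = 0 ↦ 1  ≥
P = 1/2, Q = 1/2 ↦ 1/2  <
P = 1/2, Q = 1 ↦ 1  ≥
P = 1, Q = 0 ↦ 0  <
P = 1, Q = 1/2 ↦ 1/2  <
P = 1, Q = 1 ↦ 0  <
So 2 of the 9 assignments meet the threshold.

2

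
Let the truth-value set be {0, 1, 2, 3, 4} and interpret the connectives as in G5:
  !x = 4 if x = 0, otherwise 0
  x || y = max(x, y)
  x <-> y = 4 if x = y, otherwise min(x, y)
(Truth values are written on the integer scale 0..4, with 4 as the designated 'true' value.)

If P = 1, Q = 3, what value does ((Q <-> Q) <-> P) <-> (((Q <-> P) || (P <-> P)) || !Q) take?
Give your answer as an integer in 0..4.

1

Q <-> Q = 3 <-> 3 = 4
(Q <-> Q) <-> P = 4 <-> 1 = 1
Q <-> P = 3 <-> 1 = 1
P <-> P = 1 <-> 1 = 4
(Q <-> P) || (P <-> P) = 1 || 4 = 4
!Q = !3 = 0
((Q <-> P) || (P <-> P)) || !Q = 4 || 0 = 4
((Q <-> Q) <-> P) <-> (((Q <-> P) || (P <-> P)) || !Q) = 1 <-> 4 = 1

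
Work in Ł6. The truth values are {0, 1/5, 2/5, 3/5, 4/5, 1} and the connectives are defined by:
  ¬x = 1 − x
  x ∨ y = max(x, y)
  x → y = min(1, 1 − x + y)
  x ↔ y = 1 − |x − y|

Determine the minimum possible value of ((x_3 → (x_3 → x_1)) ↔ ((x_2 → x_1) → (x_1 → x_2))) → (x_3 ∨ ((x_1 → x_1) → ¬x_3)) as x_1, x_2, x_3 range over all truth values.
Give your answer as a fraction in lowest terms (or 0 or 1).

3/5

Take x_1 = 0, x_2 = 0, x_3 = 2/5:
x_3 → x_1 = 2/5 → 0 = 3/5
x_3 → (x_3 → x_1) = 2/5 → 3/5 = 1
x_2 → x_1 = 0 → 0 = 1
x_1 → x_2 = 0 → 0 = 1
(x_2 → x_1) → (x_1 → x_2) = 1 → 1 = 1
(x_3 → (x_3 → x_1)) ↔ ((x_2 → x_1) → (x_1 → x_2)) = 1 ↔ 1 = 1
x_1 → x_1 = 0 → 0 = 1
¬x_3 = ¬2/5 = 3/5
(x_1 → x_1) → ¬x_3 = 1 → 3/5 = 3/5
x_3 ∨ ((x_1 → x_1) → ¬x_3) = 2/5 ∨ 3/5 = 3/5
((x_3 → (x_3 → x_1)) ↔ ((x_2 → x_1) → (x_1 → x_2))) → (x_3 ∨ ((x_1 → x_1) → ¬x_3)) = 1 → 3/5 = 3/5
No assignment yields a value below 3/5, so this is the minimum.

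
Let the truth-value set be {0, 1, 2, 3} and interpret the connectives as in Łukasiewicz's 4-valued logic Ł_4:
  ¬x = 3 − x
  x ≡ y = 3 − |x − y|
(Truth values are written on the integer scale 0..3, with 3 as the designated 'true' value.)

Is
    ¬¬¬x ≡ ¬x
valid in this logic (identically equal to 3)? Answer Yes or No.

Yes

x = 0 ↦ 3
x = 1 ↦ 3
x = 2 ↦ 3
x = 3 ↦ 3
Every assignment gives a value ≥ 3.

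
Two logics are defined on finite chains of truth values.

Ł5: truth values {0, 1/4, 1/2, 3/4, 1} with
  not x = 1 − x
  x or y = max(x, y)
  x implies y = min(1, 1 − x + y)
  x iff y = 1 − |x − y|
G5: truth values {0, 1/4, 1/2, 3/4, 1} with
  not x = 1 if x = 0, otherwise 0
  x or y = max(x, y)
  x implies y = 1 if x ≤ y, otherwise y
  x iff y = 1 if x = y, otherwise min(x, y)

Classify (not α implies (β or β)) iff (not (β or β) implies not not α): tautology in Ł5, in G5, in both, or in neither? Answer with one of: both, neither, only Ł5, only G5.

In Ł5: every assignment gives 1 — tautology.
In G5: at α = 0, β = 1/4 the value is 1/4 — not a tautology.

only Ł5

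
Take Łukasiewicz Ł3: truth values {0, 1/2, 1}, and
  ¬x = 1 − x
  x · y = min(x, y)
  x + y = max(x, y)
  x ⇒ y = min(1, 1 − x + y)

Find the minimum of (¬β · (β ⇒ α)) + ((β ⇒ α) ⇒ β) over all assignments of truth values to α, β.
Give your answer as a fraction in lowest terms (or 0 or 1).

Take α = 1/2, β = 1/2:
¬β = ¬1/2 = 1/2
β ⇒ α = 1/2 ⇒ 1/2 = 1
¬β · (β ⇒ α) = 1/2 · 1 = 1/2
β ⇒ α = 1/2 ⇒ 1/2 = 1
(β ⇒ α) ⇒ β = 1 ⇒ 1/2 = 1/2
(¬β · (β ⇒ α)) + ((β ⇒ α) ⇒ β) = 1/2 + 1/2 = 1/2
No assignment yields a value below 1/2, so this is the minimum.

1/2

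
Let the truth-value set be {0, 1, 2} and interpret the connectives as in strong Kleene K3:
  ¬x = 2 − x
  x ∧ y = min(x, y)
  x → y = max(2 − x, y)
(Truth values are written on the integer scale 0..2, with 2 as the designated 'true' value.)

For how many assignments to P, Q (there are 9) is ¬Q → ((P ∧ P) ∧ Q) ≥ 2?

P = 0, Q = 0 ↦ 0  <
P = 0, Q = 1 ↦ 1  <
P = 0, Q = 2 ↦ 2  ≥
P = 1, Q = 0 ↦ 0  <
P = 1, Q = 1 ↦ 1  <
P = 1, Q = 2 ↦ 2  ≥
P = 2, Q = 0 ↦ 0  <
P = 2, Q = 1 ↦ 1  <
P = 2, Q = 2 ↦ 2  ≥
So 3 of the 9 assignments meet the threshold.

3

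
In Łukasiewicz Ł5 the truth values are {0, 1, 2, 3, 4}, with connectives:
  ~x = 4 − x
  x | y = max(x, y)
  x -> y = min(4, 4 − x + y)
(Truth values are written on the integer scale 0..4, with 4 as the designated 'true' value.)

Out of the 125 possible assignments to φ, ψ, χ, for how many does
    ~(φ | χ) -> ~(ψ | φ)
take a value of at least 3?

111

value 4: 95 assignments (counts)
value 3: 16 assignments (counts)
value 2: 9 assignments
value 1: 4 assignments
value 0: 1 assignment
So 111 of the 125 assignments meet the threshold.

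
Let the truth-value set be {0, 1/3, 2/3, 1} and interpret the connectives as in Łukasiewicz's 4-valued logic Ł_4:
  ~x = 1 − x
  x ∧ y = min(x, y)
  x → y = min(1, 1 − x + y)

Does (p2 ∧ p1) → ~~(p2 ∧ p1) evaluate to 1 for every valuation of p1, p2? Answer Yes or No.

p1 = 0, p2 = 0 ↦ 1
p1 = 0, p2 = 1/3 ↦ 1
p1 = 0, p2 = 2/3 ↦ 1
p1 = 0, p2 = 1 ↦ 1
p1 = 1/3, p2 = 0 ↦ 1
p1 = 1/3, p2 = 1/3 ↦ 1
p1 = 1/3, p2 = 2/3 ↦ 1
p1 = 1/3, p2 = 1 ↦ 1
p1 = 2/3, p2 = 0 ↦ 1
p1 = 2/3, p2 = 1/3 ↦ 1
p1 = 2/3, p2 = 2/3 ↦ 1
p1 = 2/3, p2 = 1 ↦ 1
p1 = 1, p2 = 0 ↦ 1
p1 = 1, p2 = 1/3 ↦ 1
p1 = 1, p2 = 2/3 ↦ 1
p1 = 1, p2 = 1 ↦ 1
Every assignment gives a value ≥ 1.

Yes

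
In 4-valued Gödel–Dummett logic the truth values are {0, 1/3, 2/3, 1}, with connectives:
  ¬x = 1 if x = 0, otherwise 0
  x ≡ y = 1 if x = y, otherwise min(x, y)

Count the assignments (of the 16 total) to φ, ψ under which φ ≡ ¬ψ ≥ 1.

φ = 0, ψ = 0 ↦ 0  <
φ = 0, ψ = 1/3 ↦ 1  ≥
φ = 0, ψ = 2/3 ↦ 1  ≥
φ = 0, ψ = 1 ↦ 1  ≥
φ = 1/3, ψ = 0 ↦ 1/3  <
φ = 1/3, ψ = 1/3 ↦ 0  <
φ = 1/3, ψ = 2/3 ↦ 0  <
φ = 1/3, ψ = 1 ↦ 0  <
φ = 2/3, ψ = 0 ↦ 2/3  <
φ = 2/3, ψ = 1/3 ↦ 0  <
φ = 2/3, ψ = 2/3 ↦ 0  <
φ = 2/3, ψ = 1 ↦ 0  <
φ = 1, ψ = 0 ↦ 1  ≥
φ = 1, ψ = 1/3 ↦ 0  <
φ = 1, ψ = 2/3 ↦ 0  <
φ = 1, ψ = 1 ↦ 0  <
So 4 of the 16 assignments meet the threshold.

4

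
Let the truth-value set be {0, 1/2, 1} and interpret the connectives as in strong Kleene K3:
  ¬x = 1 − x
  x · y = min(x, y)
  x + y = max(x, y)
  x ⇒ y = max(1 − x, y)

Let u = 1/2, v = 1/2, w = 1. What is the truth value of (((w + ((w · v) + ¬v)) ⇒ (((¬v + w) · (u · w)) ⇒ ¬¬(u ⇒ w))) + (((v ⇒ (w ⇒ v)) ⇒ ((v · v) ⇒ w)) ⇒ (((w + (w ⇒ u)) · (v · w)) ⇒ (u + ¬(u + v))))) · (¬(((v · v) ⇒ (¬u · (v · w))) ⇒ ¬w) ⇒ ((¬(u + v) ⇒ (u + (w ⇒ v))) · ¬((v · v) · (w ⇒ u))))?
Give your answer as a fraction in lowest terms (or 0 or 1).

w · v = 1 · 1/2 = 1/2
¬v = ¬1/2 = 1/2
(w · v) + ¬v = 1/2 + 1/2 = 1/2
w + ((w · v) + ¬v) = 1 + 1/2 = 1
¬v = ¬1/2 = 1/2
¬v + w = 1/2 + 1 = 1
u · w = 1/2 · 1 = 1/2
(¬v + w) · (u · w) = 1 · 1/2 = 1/2
u ⇒ w = 1/2 ⇒ 1 = 1
¬(u ⇒ w) = ¬1 = 0
¬¬(u ⇒ w) = ¬0 = 1
((¬v + w) · (u · w)) ⇒ ¬¬(u ⇒ w) = 1/2 ⇒ 1 = 1
(w + ((w · v) + ¬v)) ⇒ (((¬v + w) · (u · w)) ⇒ ¬¬(u ⇒ w)) = 1 ⇒ 1 = 1
w ⇒ v = 1 ⇒ 1/2 = 1/2
v ⇒ (w ⇒ v) = 1/2 ⇒ 1/2 = 1/2
v · v = 1/2 · 1/2 = 1/2
(v · v) ⇒ w = 1/2 ⇒ 1 = 1
(v ⇒ (w ⇒ v)) ⇒ ((v · v) ⇒ w) = 1/2 ⇒ 1 = 1
w ⇒ u = 1 ⇒ 1/2 = 1/2
w + (w ⇒ u) = 1 + 1/2 = 1
v · w = 1/2 · 1 = 1/2
(w + (w ⇒ u)) · (v · w) = 1 · 1/2 = 1/2
u + v = 1/2 + 1/2 = 1/2
¬(u + v) = ¬1/2 = 1/2
u + ¬(u + v) = 1/2 + 1/2 = 1/2
((w + (w ⇒ u)) · (v · w)) ⇒ (u + ¬(u + v)) = 1/2 ⇒ 1/2 = 1/2
((v ⇒ (w ⇒ v)) ⇒ ((v · v) ⇒ w)) ⇒ (((w + (w ⇒ u)) · (v · w)) ⇒ (u + ¬(u + v))) = 1 ⇒ 1/2 = 1/2
((w + ((w · v) + ¬v)) ⇒ (((¬v + w) · (u · w)) ⇒ ¬¬(u ⇒ w))) + (((v ⇒ (w ⇒ v)) ⇒ ((v · v) ⇒ w)) ⇒ (((w + (w ⇒ u)) · (v · w)) ⇒ (u + ¬(u + v)))) = 1 + 1/2 = 1
v · v = 1/2 · 1/2 = 1/2
¬u = ¬1/2 = 1/2
v · w = 1/2 · 1 = 1/2
¬u · (v · w) = 1/2 · 1/2 = 1/2
(v · v) ⇒ (¬u · (v · w)) = 1/2 ⇒ 1/2 = 1/2
¬w = ¬1 = 0
((v · v) ⇒ (¬u · (v · w))) ⇒ ¬w = 1/2 ⇒ 0 = 1/2
¬(((v · v) ⇒ (¬u · (v · w))) ⇒ ¬w) = ¬1/2 = 1/2
u + v = 1/2 + 1/2 = 1/2
¬(u + v) = ¬1/2 = 1/2
w ⇒ v = 1 ⇒ 1/2 = 1/2
u + (w ⇒ v) = 1/2 + 1/2 = 1/2
¬(u + v) ⇒ (u + (w ⇒ v)) = 1/2 ⇒ 1/2 = 1/2
v · v = 1/2 · 1/2 = 1/2
w ⇒ u = 1 ⇒ 1/2 = 1/2
(v · v) · (w ⇒ u) = 1/2 · 1/2 = 1/2
¬((v · v) · (w ⇒ u)) = ¬1/2 = 1/2
(¬(u + v) ⇒ (u + (w ⇒ v))) · ¬((v · v) · (w ⇒ u)) = 1/2 · 1/2 = 1/2
¬(((v · v) ⇒ (¬u · (v · w))) ⇒ ¬w) ⇒ ((¬(u + v) ⇒ (u + (w ⇒ v))) · ¬((v · v) · (w ⇒ u))) = 1/2 ⇒ 1/2 = 1/2
(((w + ((w · v) + ¬v)) ⇒ (((¬v + w) · (u · w)) ⇒ ¬¬(u ⇒ w))) + (((v ⇒ (w ⇒ v)) ⇒ ((v · v) ⇒ w)) ⇒ (((w + (w ⇒ u)) · (v · w)) ⇒ (u + ¬(u + v))))) · (¬(((v · v) ⇒ (¬u · (v · w))) ⇒ ¬w) ⇒ ((¬(u + v) ⇒ (u + (w ⇒ v))) · ¬((v · v) · (w ⇒ u)))) = 1 · 1/2 = 1/2

1/2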